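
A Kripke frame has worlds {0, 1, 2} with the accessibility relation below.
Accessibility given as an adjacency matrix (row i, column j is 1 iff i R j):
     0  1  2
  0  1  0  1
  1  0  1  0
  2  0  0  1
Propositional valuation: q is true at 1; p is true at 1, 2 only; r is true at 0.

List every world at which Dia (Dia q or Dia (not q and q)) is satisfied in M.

1

Let φ = Dia (Dia q or Dia (not q and q)). Evaluate φ at each world:
  0 (successors {0, 2}): φ is false.
  1 (successors {1}): φ is true.
  2 (successors {2}): φ is false.
For instance, at 2:
  At 2: Dia (Dia q or Dia (not q and q)) requires Dia q or Dia (not q and q) at some successor in {2}.
    At 2: Dia q or Dia (not q and q) is false.
  So Dia (Dia q or Dia (not q and q)) is false at 2.
Satisfying worlds: {1}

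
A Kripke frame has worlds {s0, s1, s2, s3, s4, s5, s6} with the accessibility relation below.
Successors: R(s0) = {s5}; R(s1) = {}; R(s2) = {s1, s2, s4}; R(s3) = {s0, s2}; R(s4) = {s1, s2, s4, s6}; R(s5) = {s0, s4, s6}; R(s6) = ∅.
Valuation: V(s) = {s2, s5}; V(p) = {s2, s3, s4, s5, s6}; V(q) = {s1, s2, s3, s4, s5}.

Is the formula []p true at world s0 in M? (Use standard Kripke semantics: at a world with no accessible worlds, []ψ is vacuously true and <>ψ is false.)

Recall that []ψ holds at a world iff ψ holds at every accessible world, and <>ψ holds iff ψ holds at some accessible world.
At s0: []p requires p at every successor {s5}.
  At s5: p is true.
So []p is true at s0.

Yes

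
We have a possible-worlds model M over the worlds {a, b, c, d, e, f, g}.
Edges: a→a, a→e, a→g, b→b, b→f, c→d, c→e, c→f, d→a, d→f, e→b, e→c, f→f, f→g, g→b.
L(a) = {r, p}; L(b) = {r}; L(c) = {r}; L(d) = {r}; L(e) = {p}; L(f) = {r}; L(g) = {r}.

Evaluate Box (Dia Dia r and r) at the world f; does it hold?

At f: Box (Dia Dia r and r) requires Dia Dia r and r at every successor {f, g}.
    At f: Dia Dia r is true, r is true, so Dia Dia r and r is true.
      At f: Dia Dia r requires Dia r at some successor in {f, g}.
        Dia r holds at f, so Dia Dia r is true at f.
    At g: Dia Dia r is true, r is true, so Dia Dia r and r is true.
      At g: Dia Dia r requires Dia r at some successor in {b}.
        Dia r holds at b, so Dia Dia r is true at g.
So Box (Dia Dia r and r) is true at f.

Yes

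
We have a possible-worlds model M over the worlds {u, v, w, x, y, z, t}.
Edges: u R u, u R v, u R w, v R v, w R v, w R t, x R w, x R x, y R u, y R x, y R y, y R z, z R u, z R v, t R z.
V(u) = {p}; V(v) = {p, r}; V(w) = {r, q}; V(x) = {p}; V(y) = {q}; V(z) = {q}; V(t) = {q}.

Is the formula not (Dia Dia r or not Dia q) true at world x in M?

No

At x: Dia Dia r or not Dia q is true, so not (Dia Dia r or not Dia q) is false.
  At x: Dia Dia r is true, not Dia q is false, so Dia Dia r or not Dia q is true.
    At x: Dia Dia r requires Dia r at some successor in {w, x}.
      Dia r holds at w, so Dia Dia r is true at x.
    At x: Dia q is true, so not Dia q is false.
      At x: Dia q requires q at some successor in {w, x}.
        q holds at w, so Dia q is true at x.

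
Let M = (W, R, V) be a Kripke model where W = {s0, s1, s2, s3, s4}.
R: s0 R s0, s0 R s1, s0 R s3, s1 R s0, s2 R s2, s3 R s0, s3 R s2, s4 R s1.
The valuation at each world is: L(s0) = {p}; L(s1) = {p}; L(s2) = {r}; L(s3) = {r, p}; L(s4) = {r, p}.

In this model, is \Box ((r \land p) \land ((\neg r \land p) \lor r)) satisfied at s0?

At s0: \Box ((r \land p) \land ((\neg r \land p) \lor r)) requires (r \land p) \land ((\neg r \land p) \lor r) at every successor {s0, s1, s3}.
  (r \land p) \land ((\neg r \land p) \lor r) fails at s0, so \Box ((r \land p) \land ((\neg r \land p) \lor r)) is false at s0.

No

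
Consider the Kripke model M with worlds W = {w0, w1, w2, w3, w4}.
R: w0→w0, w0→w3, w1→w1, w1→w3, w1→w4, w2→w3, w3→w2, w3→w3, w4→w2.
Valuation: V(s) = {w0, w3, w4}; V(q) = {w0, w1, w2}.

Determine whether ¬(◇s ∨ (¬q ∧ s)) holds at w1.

No

Recall that ◇ψ holds at a world iff ψ holds at some accessible world.
At w1: ◇s ∨ (¬q ∧ s) is true, so ¬(◇s ∨ (¬q ∧ s)) is false.
  At w1: ◇s is true, ¬q ∧ s is false, so ◇s ∨ (¬q ∧ s) is true.
    At w1: ◇s requires s at some successor in {w1, w3, w4}.
      s holds at w3, so ◇s is true at w1.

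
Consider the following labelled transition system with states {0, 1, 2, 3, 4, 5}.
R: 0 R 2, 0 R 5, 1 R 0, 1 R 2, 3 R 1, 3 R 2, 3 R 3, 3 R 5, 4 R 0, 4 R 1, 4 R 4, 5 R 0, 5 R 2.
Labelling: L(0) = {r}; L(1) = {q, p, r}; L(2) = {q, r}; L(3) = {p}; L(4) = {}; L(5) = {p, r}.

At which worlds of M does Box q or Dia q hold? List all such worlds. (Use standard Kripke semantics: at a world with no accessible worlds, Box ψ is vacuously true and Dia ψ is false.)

0, 1, 2, 3, 4, 5

Recall that Box ψ holds at a world iff ψ holds at every accessible world, and Dia ψ holds iff ψ holds at some accessible world.
Let φ = Box q or Dia q. Evaluate φ at each world:
  0 (successors {2, 5}): φ is true.
  1 (successors {0, 2}): φ is true.
  2 (successors ∅): φ is true.
  3 (successors {1, 2, 3, 5}): φ is true.
  4 (successors {0, 1, 4}): φ is true.
  5 (successors {0, 2}): φ is true.
For instance, at 5:
  At 5: Box q is false, Dia q is true, so Box q or Dia q is true.
    At 5: Box q requires q at every successor {0, 2}.
      q fails at 0, so Box q is false at 5.
    At 5: Dia q requires q at some successor in {0, 2}.
      q holds at 2, so Dia q is true at 5.
Satisfying worlds: {0, 1, 2, 3, 4, 5}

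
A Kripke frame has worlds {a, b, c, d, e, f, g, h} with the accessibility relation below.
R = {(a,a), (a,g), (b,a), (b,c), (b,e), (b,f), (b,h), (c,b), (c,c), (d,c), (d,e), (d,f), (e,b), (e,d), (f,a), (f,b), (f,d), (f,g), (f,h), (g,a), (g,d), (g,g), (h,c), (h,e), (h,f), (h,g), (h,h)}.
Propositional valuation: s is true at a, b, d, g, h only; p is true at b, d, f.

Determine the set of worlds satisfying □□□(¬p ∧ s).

Let φ = □□□(¬p ∧ s). Evaluate φ at each world:
  a (successors {a, g}): φ is false.
  b (successors {a, c, e, f, h}): φ is false.
  c (successors {b, c}): φ is false.
  d (successors {c, e, f}): φ is false.
  e (successors {b, d}): φ is false.
  f (successors {a, b, d, g, h}): φ is false.
  g (successors {a, d, g}): φ is false.
  h (successors {c, e, f, g, h}): φ is false.
For instance, at a:
  At a: □□□(¬p ∧ s) requires □□(¬p ∧ s) at every successor {a, g}.
    □□(¬p ∧ s) fails at a, so □□□(¬p ∧ s) is false at a.
      At a: □□(¬p ∧ s) requires □(¬p ∧ s) at every successor {a, g}.
        □(¬p ∧ s) fails at g, so □□(¬p ∧ s) is false at a.
Satisfying worlds: none.

none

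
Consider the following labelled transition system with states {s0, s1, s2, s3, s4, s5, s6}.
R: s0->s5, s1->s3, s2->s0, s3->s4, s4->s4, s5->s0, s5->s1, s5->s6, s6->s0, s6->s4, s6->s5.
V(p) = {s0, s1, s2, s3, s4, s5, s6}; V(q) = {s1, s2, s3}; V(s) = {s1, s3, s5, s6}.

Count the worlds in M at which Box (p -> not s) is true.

Let φ = Box (p -> not s). Evaluate φ at each world:
  s0 (successors {s5}): φ is false.
  s1 (successors {s3}): φ is false.
  s2 (successors {s0}): φ is true.
  s3 (successors {s4}): φ is true.
  s4 (successors {s4}): φ is true.
  s5 (successors {s0, s1, s6}): φ is false.
  s6 (successors {s0, s4, s5}): φ is false.
For instance, at s0:
  At s0: Box (p -> not s) requires p -> not s at every successor {s5}.
    p -> not s fails at s5, so Box (p -> not s) is false at s0.
Satisfying worlds: {s2, s3, s4}

3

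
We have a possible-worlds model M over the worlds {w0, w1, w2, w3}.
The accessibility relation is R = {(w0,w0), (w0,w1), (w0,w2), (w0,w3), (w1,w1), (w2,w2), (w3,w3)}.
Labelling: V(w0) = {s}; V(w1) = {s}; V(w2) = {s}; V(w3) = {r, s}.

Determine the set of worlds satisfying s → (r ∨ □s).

Let φ = s → (r ∨ □s). Evaluate φ at each world:
  w0 (successors {w0, w1, w2, w3}): φ is true.
  w1 (successors {w1}): φ is true.
  w2 (successors {w2}): φ is true.
  w3 (successors {w3}): φ is true.
For instance, at w0:
  At w0: s is true, r ∨ □s is true, so s → (r ∨ □s) is true.
    At w0: r is false, □s is true, so r ∨ □s is true.
      At w0: □s requires s at every successor {w0, w1, w2, w3}.
        At w0: s is true.
        At w1: s is true.
        At w2: s is true.
        At w3: s is true.
      So □s is true at w0.
Satisfying worlds: {w0, w1, w2, w3}

w0, w1, w2, w3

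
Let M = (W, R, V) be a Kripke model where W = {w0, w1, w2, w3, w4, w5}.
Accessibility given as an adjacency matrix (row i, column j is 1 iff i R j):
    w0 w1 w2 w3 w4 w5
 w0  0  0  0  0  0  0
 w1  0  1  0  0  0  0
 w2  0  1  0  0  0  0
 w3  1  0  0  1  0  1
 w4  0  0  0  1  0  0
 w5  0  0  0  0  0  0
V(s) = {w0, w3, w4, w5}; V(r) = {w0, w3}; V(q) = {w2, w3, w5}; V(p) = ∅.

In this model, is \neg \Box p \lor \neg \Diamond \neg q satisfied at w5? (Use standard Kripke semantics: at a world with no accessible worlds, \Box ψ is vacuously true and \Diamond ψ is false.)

Recall that \Box ψ holds at a world iff ψ holds at every accessible world, and \Diamond ψ holds iff ψ holds at some accessible world.
At w5: \neg \Box p is false, \neg \Diamond \neg q is true, so \neg \Box p \lor \neg \Diamond \neg q is true.
  At w5: \Box p is true, so \neg \Box p is false.
    At w5: no accessible worlds, so \Box p holds vacuously.
  At w5: \Diamond \neg q is false, so \neg \Diamond \neg q is true.
    At w5: no accessible worlds, so \Diamond \neg q is false.

Yes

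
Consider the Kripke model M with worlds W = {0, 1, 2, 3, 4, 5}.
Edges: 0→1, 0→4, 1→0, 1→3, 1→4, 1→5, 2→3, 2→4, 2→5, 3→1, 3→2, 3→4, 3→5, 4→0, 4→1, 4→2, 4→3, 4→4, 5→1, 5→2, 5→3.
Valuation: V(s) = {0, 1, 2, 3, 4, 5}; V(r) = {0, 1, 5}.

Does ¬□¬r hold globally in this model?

Recall that □ψ holds at a world iff ψ holds at every accessible world, and ◇ψ holds iff ψ holds at some accessible world.
Let φ = ¬□¬r. Evaluate φ at each world:
  0 (successors {1, 4}): φ is true.
  1 (successors {0, 3, 4, 5}): φ is true.
  2 (successors {3, 4, 5}): φ is true.
  3 (successors {1, 2, 4, 5}): φ is true.
  4 (successors {0, 1, 2, 3, 4}): φ is true.
  5 (successors {1, 2, 3}): φ is true.
For instance, at 4:
  At 4: □¬r is false, so ¬□¬r is true.
    At 4: □¬r requires ¬r at every successor {0, 1, 2, 3, 4}.
      ¬r fails at 0, so □¬r is false at 4.

Yes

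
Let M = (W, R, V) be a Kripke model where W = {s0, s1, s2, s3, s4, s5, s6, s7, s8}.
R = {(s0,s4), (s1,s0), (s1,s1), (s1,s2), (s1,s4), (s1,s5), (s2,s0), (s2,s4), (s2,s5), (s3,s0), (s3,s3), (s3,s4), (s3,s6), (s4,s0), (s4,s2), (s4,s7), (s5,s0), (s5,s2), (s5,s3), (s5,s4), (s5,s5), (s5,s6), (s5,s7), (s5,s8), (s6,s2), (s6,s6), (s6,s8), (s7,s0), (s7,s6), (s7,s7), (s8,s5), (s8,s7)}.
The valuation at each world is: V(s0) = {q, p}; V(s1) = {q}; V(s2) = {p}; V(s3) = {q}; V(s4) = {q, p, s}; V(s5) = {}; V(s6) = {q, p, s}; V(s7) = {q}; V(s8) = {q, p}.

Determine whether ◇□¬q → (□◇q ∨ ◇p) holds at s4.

Recall that □ψ holds at a world iff ψ holds at every accessible world, and ◇ψ holds iff ψ holds at some accessible world.
At s4: ◇□¬q is false, □◇q ∨ ◇p is true, so ◇□¬q → (□◇q ∨ ◇p) is true.
  At s4: ◇□¬q requires □¬q at some successor in {s0, s2, s7}.
    At s0: □¬q is false.
    At s2: □¬q is false.
    At s7: □¬q is false.
  So ◇□¬q is false at s4.
  At s4: □◇q is true, ◇p is true, so □◇q ∨ ◇p is true.
    At s4: □◇q requires ◇q at every successor {s0, s2, s7}.
      At s0: ◇q is true.
      At s2: ◇q is true.
      At s7: ◇q is true.
    So □◇q is true at s4.
    At s4: ◇p requires p at some successor in {s0, s2, s7}.
      p holds at s0, so ◇p is true at s4.

Yes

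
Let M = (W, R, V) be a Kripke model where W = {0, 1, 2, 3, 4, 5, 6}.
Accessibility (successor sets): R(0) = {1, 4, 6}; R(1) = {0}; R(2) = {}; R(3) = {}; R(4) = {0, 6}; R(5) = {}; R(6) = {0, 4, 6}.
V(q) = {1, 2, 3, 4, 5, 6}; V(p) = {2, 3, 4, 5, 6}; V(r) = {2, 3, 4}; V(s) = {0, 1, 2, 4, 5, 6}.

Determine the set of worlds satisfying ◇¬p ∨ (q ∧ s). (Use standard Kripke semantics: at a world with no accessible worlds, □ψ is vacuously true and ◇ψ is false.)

0, 1, 2, 4, 5, 6

Recall that ◇ψ holds at a world iff ψ holds at some accessible world.
Let φ = ◇¬p ∨ (q ∧ s). Evaluate φ at each world:
  0 (successors {1, 4, 6}): φ is true.
  1 (successors {0}): φ is true.
  2 (successors ∅): φ is true.
  3 (successors ∅): φ is false.
  4 (successors {0, 6}): φ is true.
  5 (successors ∅): φ is true.
  6 (successors {0, 4, 6}): φ is true.
For instance, at 4:
  At 4: ◇¬p is true, q ∧ s is true, so ◇¬p ∨ (q ∧ s) is true.
    At 4: ◇¬p requires ¬p at some successor in {0, 6}.
      ¬p holds at 0, so ◇¬p is true at 4.
Satisfying worlds: {0, 1, 2, 4, 5, 6}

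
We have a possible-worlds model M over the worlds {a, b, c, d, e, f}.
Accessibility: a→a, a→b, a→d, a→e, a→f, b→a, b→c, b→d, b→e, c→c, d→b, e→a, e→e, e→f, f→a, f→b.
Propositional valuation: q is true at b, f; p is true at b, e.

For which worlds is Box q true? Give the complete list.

Let φ = Box q. Evaluate φ at each world:
  a (successors {a, b, d, e, f}): φ is false.
  b (successors {a, c, d, e}): φ is false.
  c (successors {c}): φ is false.
  d (successors {b}): φ is true.
  e (successors {a, e, f}): φ is false.
  f (successors {a, b}): φ is false.
For instance, at f:
  At f: Box q requires q at every successor {a, b}.
    q fails at a, so Box q is false at f.
Satisfying worlds: {d}

d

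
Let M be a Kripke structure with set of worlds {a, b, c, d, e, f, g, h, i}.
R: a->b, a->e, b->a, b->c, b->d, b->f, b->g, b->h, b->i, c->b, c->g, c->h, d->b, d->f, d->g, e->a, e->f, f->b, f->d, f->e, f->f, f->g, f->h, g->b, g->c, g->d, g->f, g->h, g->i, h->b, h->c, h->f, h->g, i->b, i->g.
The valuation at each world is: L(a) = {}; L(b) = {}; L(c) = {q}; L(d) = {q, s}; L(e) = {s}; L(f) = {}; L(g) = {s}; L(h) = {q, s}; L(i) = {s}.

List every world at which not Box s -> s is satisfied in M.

d, e, g, h, i

Let φ = not Box s -> s. Evaluate φ at each world:
  a (successors {b, e}): φ is false.
  b (successors {a, c, d, f, g, h, i}): φ is false.
  c (successors {b, g, h}): φ is false.
  d (successors {b, f, g}): φ is true.
  e (successors {a, f}): φ is true.
  f (successors {b, d, e, f, g, h}): φ is false.
  g (successors {b, c, d, f, h, i}): φ is true.
  h (successors {b, c, f, g}): φ is true.
  i (successors {b, g}): φ is true.
For instance, at i:
  At i: not Box s is true, s is true, so not Box s -> s is true.
    At i: Box s is false, so not Box s is true.
      At i: Box s requires s at every successor {b, g}.
        s fails at b, so Box s is false at i.
Satisfying worlds: {d, e, g, h, i}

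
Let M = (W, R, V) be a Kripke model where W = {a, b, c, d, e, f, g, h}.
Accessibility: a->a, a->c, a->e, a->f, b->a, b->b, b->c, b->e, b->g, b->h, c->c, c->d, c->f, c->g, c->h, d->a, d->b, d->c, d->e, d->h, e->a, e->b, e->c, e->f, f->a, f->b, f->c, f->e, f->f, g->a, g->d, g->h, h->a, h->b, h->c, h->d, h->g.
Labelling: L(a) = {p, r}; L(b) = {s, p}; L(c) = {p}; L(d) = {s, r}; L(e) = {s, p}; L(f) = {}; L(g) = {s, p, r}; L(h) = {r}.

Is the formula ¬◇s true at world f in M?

No

Recall that ◇ψ holds at a world iff ψ holds at some accessible world.
At f: ◇s is true, so ¬◇s is false.
  At f: ◇s requires s at some successor in {a, b, c, e, f}.
    s holds at b, so ◇s is true at f.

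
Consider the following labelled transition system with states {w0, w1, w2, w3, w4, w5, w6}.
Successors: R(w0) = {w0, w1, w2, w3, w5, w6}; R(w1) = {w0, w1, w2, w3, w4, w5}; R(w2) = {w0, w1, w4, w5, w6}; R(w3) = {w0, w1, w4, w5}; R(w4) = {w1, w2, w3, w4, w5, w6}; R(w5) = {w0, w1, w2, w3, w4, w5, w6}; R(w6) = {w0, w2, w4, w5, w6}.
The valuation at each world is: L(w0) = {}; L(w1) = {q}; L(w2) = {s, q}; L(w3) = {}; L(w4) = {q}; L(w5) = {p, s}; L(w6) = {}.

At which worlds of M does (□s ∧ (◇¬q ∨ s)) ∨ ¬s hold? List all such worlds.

w0, w1, w3, w4, w6

Let φ = (□s ∧ (◇¬q ∨ s)) ∨ ¬s. Evaluate φ at each world:
  w0 (successors {w0, w1, w2, w3, w5, w6}): φ is true.
  w1 (successors {w0, w1, w2, w3, w4, w5}): φ is true.
  w2 (successors {w0, w1, w4, w5, w6}): φ is false.
  w3 (successors {w0, w1, w4, w5}): φ is true.
  w4 (successors {w1, w2, w3, w4, w5, w6}): φ is true.
  w5 (successors {w0, w1, w2, w3, w4, w5, w6}): φ is false.
  w6 (successors {w0, w2, w4, w5, w6}): φ is true.
For instance, at w4:
  At w4: □s ∧ (◇¬q ∨ s) is false, ¬s is true, so (□s ∧ (◇¬q ∨ s)) ∨ ¬s is true.
    At w4: □s is false, ◇¬q ∨ s is true, so □s ∧ (◇¬q ∨ s) is false.
      At w4: □s requires s at every successor {w1, w2, w3, w4, w5, w6}.
        s fails at w1, so □s is false at w4.
      At w4: ◇¬q is true, s is false, so ◇¬q ∨ s is true.
Satisfying worlds: {w0, w1, w3, w4, w6}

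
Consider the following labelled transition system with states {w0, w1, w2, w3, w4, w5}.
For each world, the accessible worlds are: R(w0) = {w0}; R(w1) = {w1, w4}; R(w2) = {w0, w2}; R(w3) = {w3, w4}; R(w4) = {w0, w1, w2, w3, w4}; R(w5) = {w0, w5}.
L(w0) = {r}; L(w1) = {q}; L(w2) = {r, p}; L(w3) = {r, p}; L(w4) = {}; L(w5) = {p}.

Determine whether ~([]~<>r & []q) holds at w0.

Yes

Recall that []ψ holds at a world iff ψ holds at every accessible world, and <>ψ holds iff ψ holds at some accessible world.
At w0: []~<>r & []q is false, so ~([]~<>r & []q) is true.
  At w0: []~<>r is false, []q is false, so []~<>r & []q is false.
    At w0: []~<>r requires ~<>r at every successor {w0}.
      ~<>r fails at w0, so []~<>r is false at w0.
    At w0: []q requires q at every successor {w0}.
      q fails at w0, so []q is false at w0.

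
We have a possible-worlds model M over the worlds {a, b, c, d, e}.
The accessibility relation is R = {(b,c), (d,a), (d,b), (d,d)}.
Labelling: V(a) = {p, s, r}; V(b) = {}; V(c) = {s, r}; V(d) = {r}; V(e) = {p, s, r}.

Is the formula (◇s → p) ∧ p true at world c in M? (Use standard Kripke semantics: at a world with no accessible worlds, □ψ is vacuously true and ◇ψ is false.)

No

At c: ◇s → p is true, p is false, so (◇s → p) ∧ p is false.
  At c: ◇s is false, p is false, so ◇s → p is true.
    At c: no accessible worlds, so ◇s is false.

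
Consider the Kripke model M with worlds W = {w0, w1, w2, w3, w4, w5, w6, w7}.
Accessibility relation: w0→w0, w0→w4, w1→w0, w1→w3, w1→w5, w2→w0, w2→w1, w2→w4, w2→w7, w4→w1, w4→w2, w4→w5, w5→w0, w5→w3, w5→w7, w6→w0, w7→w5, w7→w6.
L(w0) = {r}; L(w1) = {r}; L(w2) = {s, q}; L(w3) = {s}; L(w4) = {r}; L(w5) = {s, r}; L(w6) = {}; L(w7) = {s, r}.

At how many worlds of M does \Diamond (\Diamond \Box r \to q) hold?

Let φ = \Diamond (\Diamond \Box r \to q). Evaluate φ at each world:
  w0 (successors {w0, w4}): φ is false.
  w1 (successors {w0, w3, w5}): φ is true.
  w2 (successors {w0, w1, w4, w7}): φ is false.
  w3 (successors ∅): φ is false.
  w4 (successors {w1, w2, w5}): φ is true.
  w5 (successors {w0, w3, w7}): φ is true.
  w6 (successors {w0}): φ is false.
  w7 (successors {w5, w6}): φ is false.
For instance, at w6:
  At w6: \Diamond (\Diamond \Box r \to q) requires \Diamond \Box r \to q at some successor in {w0}.
    At w0: \Diamond \Box r \to q is false.
  So \Diamond (\Diamond \Box r \to q) is false at w6.
Satisfying worlds: {w1, w4, w5}

3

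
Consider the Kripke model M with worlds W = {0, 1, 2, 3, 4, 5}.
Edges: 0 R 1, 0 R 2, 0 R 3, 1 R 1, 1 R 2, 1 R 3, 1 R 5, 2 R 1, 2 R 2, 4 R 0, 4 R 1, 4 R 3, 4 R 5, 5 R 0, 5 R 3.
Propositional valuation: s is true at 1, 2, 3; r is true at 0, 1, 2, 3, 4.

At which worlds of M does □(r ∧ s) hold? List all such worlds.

Recall that □ψ holds at a world iff ψ holds at every accessible world, and ◇ψ holds iff ψ holds at some accessible world.
Let φ = □(r ∧ s). Evaluate φ at each world:
  0 (successors {1, 2, 3}): φ is true.
  1 (successors {1, 2, 3, 5}): φ is false.
  2 (successors {1, 2}): φ is true.
  3 (successors ∅): φ is true.
  4 (successors {0, 1, 3, 5}): φ is false.
  5 (successors {0, 3}): φ is false.
For instance, at 4:
  At 4: □(r ∧ s) requires r ∧ s at every successor {0, 1, 3, 5}.
    r ∧ s fails at 0, so □(r ∧ s) is false at 4.
Satisfying worlds: {0, 2, 3}

0, 2, 3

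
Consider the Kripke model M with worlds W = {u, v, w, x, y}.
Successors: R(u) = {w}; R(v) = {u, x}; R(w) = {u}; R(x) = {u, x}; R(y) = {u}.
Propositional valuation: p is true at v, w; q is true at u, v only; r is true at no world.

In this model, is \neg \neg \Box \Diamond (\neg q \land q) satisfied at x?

No

Recall that \Box ψ holds at a world iff ψ holds at every accessible world, and \Diamond ψ holds iff ψ holds at some accessible world.
At x: \neg \Box \Diamond (\neg q \land q) is true, so \neg \neg \Box \Diamond (\neg q \land q) is false.
  At x: \Box \Diamond (\neg q \land q) is false, so \neg \Box \Diamond (\neg q \land q) is true.
    At x: \Box \Diamond (\neg q \land q) requires \Diamond (\neg q \land q) at every successor {u, x}.
      \Diamond (\neg q \land q) fails at u, so \Box \Diamond (\neg q \land q) is false at x.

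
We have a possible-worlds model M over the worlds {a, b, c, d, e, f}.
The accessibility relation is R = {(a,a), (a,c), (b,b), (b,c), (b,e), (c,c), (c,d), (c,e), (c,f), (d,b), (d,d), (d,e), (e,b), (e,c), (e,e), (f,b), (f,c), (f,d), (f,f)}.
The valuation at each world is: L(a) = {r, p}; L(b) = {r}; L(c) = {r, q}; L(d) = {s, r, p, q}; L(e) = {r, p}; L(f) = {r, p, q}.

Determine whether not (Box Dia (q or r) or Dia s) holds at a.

No

At a: Box Dia (q or r) or Dia s is true, so not (Box Dia (q or r) or Dia s) is false.
  At a: Box Dia (q or r) is true, Dia s is false, so Box Dia (q or r) or Dia s is true.
    At a: Box Dia (q or r) requires Dia (q or r) at every successor {a, c}.
      At a: Dia (q or r) is true.
      At c: Dia (q or r) is true.
    So Box Dia (q or r) is true at a.
    At a: Dia s requires s at some successor in {a, c}.
      At a: s is false.
      At c: s is false.
    So Dia s is false at a.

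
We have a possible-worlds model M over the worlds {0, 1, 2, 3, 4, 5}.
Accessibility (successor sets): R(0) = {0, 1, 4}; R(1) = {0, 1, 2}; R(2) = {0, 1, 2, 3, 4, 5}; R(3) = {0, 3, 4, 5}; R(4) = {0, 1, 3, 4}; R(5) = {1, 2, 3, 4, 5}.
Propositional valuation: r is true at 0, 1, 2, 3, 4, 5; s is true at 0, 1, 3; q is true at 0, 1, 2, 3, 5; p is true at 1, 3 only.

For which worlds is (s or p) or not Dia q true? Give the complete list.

Recall that Dia ψ holds at a world iff ψ holds at some accessible world.
Let φ = (s or p) or not Dia q. Evaluate φ at each world:
  0 (successors {0, 1, 4}): φ is true.
  1 (successors {0, 1, 2}): φ is true.
  2 (successors {0, 1, 2, 3, 4, 5}): φ is false.
  3 (successors {0, 3, 4, 5}): φ is true.
  4 (successors {0, 1, 3, 4}): φ is false.
  5 (successors {1, 2, 3, 4, 5}): φ is false.
For instance, at 1:
  At 1: s or p is true, not Dia q is false, so (s or p) or not Dia q is true.
    At 1: Dia q is true, so not Dia q is false.
      At 1: Dia q requires q at some successor in {0, 1, 2}.
        q holds at 0, so Dia q is true at 1.
Satisfying worlds: {0, 1, 3}

0, 1, 3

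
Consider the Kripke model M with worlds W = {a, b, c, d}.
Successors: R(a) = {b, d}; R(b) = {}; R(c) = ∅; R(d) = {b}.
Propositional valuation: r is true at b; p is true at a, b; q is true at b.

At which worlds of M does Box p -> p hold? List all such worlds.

a, b

Let φ = Box p -> p. Evaluate φ at each world:
  a (successors {b, d}): φ is true.
  b (successors ∅): φ is true.
  c (successors ∅): φ is false.
  d (successors {b}): φ is false.
For instance, at a:
  At a: Box p is false, p is true, so Box p -> p is true.
    At a: Box p requires p at every successor {b, d}.
      p fails at d, so Box p is false at a.
Satisfying worlds: {a, b}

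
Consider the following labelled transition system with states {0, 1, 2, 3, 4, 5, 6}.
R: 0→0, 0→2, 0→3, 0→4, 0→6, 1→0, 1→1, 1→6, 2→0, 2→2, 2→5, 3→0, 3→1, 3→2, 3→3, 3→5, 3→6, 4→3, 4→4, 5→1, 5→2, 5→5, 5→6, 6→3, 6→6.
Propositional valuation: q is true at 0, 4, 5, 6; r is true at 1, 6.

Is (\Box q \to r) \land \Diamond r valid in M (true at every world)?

Recall that \Box ψ holds at a world iff ψ holds at every accessible world, and \Diamond ψ holds iff ψ holds at some accessible world.
Let φ = (\Box q \to r) \land \Diamond r. Evaluate φ at each world:
  0 (successors {0, 2, 3, 4, 6}): φ is true.
  1 (successors {0, 1, 6}): φ is true.
  2 (successors {0, 2, 5}): φ is false.
  3 (successors {0, 1, 2, 3, 5, 6}): φ is true.
  4 (successors {3, 4}): φ is false.
  5 (successors {1, 2, 5, 6}): φ is true.
  6 (successors {3, 6}): φ is true.
Detail at 2 (counterexample):
  At 2: \Box q \to r is true, \Diamond r is false, so (\Box q \to r) \land \Diamond r is false.
    At 2: \Box q is false, r is false, so \Box q \to r is true.
      At 2: \Box q requires q at every successor {0, 2, 5}.
        q fails at 2, so \Box q is false at 2.
    At 2: \Diamond r requires r at some successor in {0, 2, 5}.
      At 0: r is false.
      At 2: r is false.
      At 5: r is false.
    So \Diamond r is false at 2.

No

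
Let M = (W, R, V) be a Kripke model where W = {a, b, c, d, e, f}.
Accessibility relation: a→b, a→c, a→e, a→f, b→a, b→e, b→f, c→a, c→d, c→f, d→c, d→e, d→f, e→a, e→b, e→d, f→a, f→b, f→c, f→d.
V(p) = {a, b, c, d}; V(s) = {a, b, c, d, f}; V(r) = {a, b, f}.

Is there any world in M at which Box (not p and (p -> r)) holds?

Let φ = Box (not p and (p -> r)). Evaluate φ at each world:
  a (successors {b, c, e, f}): φ is false.
  b (successors {a, e, f}): φ is false.
  c (successors {a, d, f}): φ is false.
  d (successors {c, e, f}): φ is false.
  e (successors {a, b, d}): φ is false.
  f (successors {a, b, c, d}): φ is false.
For instance, at a:
  At a: Box (not p and (p -> r)) requires not p and (p -> r) at every successor {b, c, e, f}.
    not p and (p -> r) fails at b, so Box (not p and (p -> r)) is false at a.

No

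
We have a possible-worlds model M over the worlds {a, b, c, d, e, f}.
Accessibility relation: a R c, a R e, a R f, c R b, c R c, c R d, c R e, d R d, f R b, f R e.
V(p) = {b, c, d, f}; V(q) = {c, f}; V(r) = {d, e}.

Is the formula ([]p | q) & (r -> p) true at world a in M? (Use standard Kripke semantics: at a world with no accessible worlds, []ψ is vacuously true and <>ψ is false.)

No

At a: []p | q is false, r -> p is true, so ([]p | q) & (r -> p) is false.
  At a: []p is false, q is false, so []p | q is false.
    At a: []p requires p at every successor {c, e, f}.
      p fails at e, so []p is false at a.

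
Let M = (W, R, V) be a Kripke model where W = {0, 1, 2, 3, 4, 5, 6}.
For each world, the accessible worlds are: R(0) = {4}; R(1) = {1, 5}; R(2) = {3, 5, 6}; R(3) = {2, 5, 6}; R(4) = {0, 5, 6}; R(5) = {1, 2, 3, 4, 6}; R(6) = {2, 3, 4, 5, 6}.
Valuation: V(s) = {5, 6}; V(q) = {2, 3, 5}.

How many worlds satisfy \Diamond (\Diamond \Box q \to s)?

Recall that \Box ψ holds at a world iff ψ holds at every accessible world, and \Diamond ψ holds iff ψ holds at some accessible world.
Let φ = \Diamond (\Diamond \Box q \to s). Evaluate φ at each world:
  0 (successors {4}): φ is true.
  1 (successors {1, 5}): φ is true.
  2 (successors {3, 5, 6}): φ is true.
  3 (successors {2, 5, 6}): φ is true.
  4 (successors {0, 5, 6}): φ is true.
  5 (successors {1, 2, 3, 4, 6}): φ is true.
  6 (successors {2, 3, 4, 5, 6}): φ is true.
For instance, at 0:
  At 0: \Diamond (\Diamond \Box q \to s) requires \Diamond \Box q \to s at some successor in {4}.
    \Diamond \Box q \to s holds at 4, so \Diamond (\Diamond \Box q \to s) is true at 0.
      At 4: \Diamond \Box q is false, s is false, so \Diamond \Box q \to s is true.
Satisfying worlds: {0, 1, 2, 3, 4, 5, 6}

7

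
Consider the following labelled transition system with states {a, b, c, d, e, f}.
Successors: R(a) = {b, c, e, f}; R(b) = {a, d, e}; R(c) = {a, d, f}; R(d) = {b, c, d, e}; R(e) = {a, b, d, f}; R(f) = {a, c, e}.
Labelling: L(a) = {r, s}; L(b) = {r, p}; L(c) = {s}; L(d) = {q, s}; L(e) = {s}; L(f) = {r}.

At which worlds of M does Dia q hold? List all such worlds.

b, c, d, e

Let φ = Dia q. Evaluate φ at each world:
  a (successors {b, c, e, f}): φ is false.
  b (successors {a, d, e}): φ is true.
  c (successors {a, d, f}): φ is true.
  d (successors {b, c, d, e}): φ is true.
  e (successors {a, b, d, f}): φ is true.
  f (successors {a, c, e}): φ is false.
For instance, at c:
  At c: Dia q requires q at some successor in {a, d, f}.
    q holds at d, so Dia q is true at c.
Satisfying worlds: {b, c, d, e}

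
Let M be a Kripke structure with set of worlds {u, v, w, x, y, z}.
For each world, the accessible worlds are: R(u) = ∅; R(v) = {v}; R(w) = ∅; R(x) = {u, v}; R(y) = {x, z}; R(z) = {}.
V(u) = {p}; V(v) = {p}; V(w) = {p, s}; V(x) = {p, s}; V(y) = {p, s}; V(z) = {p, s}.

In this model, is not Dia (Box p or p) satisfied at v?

At v: Dia (Box p or p) is true, so not Dia (Box p or p) is false.
  At v: Dia (Box p or p) requires Box p or p at some successor in {v}.
    Box p or p holds at v, so Dia (Box p or p) is true at v.
      At v: Box p is true, p is true, so Box p or p is true.

No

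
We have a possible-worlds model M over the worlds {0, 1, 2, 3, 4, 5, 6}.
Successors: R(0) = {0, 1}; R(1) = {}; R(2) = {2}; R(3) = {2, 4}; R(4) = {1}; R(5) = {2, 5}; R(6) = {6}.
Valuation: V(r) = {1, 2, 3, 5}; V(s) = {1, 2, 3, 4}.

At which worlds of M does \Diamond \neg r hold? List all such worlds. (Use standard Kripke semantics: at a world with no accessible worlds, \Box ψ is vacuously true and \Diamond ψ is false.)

0, 3, 6

Recall that \Diamond ψ holds at a world iff ψ holds at some accessible world.
Let φ = \Diamond \neg r. Evaluate φ at each world:
  0 (successors {0, 1}): φ is true.
  1 (successors ∅): φ is false.
  2 (successors {2}): φ is false.
  3 (successors {2, 4}): φ is true.
  4 (successors {1}): φ is false.
  5 (successors {2, 5}): φ is false.
  6 (successors {6}): φ is true.
For instance, at 4:
  At 4: \Diamond \neg r requires \neg r at some successor in {1}.
    At 1: \neg r is false.
  So \Diamond \neg r is false at 4.
Satisfying worlds: {0, 3, 6}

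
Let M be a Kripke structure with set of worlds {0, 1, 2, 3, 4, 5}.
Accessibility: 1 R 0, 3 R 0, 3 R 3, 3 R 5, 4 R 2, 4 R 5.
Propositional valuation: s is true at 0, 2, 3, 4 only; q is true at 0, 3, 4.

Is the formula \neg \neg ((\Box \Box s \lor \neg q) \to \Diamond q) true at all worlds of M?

Recall that \Box ψ holds at a world iff ψ holds at every accessible world, and \Diamond ψ holds iff ψ holds at some accessible world.
Let φ = \neg \neg ((\Box \Box s \lor \neg q) \to \Diamond q). Evaluate φ at each world:
  0 (successors ∅): φ is false.
  1 (successors {0}): φ is true.
  2 (successors ∅): φ is false.
  3 (successors {0, 3, 5}): φ is true.
  4 (successors {2, 5}): φ is false.
  5 (successors ∅): φ is false.
Detail at 0 (counterexample):
  At 0: \neg ((\Box \Box s \lor \neg q) \to \Diamond q) is true, so \neg \neg ((\Box \Box s \lor \neg q) \to \Diamond q) is false.
    At 0: (\Box \Box s \lor \neg q) \to \Diamond q is false, so \neg ((\Box \Box s \lor \neg q) \to \Diamond q) is true.
      At 0: \Box \Box s \lor \neg q is true, \Diamond q is false, so (\Box \Box s \lor \neg q) \to \Diamond q is false.

No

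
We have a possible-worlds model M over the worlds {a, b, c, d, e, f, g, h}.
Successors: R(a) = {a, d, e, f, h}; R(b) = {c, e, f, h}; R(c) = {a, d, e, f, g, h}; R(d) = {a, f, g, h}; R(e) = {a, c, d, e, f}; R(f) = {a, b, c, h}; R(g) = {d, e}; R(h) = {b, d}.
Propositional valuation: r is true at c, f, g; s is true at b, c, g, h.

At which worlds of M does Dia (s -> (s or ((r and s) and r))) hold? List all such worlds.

a, b, c, d, e, f, g, h

Let φ = Dia (s -> (s or ((r and s) and r))). Evaluate φ at each world:
  a (successors {a, d, e, f, h}): φ is true.
  b (successors {c, e, f, h}): φ is true.
  c (successors {a, d, e, f, g, h}): φ is true.
  d (successors {a, f, g, h}): φ is true.
  e (successors {a, c, d, e, f}): φ is true.
  f (successors {a, b, c, h}): φ is true.
  g (successors {d, e}): φ is true.
  h (successors {b, d}): φ is true.
For instance, at b:
  At b: Dia (s -> (s or ((r and s) and r))) requires s -> (s or ((r and s) and r)) at some successor in {c, e, f, h}.
    s -> (s or ((r and s) and r)) holds at c, so Dia (s -> (s or ((r and s) and r))) is true at b.
Satisfying worlds: {a, b, c, d, e, f, g, h}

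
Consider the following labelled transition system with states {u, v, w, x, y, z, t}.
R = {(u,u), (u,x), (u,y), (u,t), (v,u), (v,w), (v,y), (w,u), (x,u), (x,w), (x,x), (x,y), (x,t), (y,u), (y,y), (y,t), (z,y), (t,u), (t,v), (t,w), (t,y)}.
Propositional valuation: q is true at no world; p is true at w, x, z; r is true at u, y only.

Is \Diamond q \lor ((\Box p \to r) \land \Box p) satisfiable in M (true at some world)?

Let φ = \Diamond q \lor ((\Box p \to r) \land \Box p). Evaluate φ at each world:
  u (successors {u, x, y, t}): φ is false.
  v (successors {u, w, y}): φ is false.
  w (successors {u}): φ is false.
  x (successors {u, w, x, y, t}): φ is false.
  y (successors {u, y, t}): φ is false.
  z (successors {y}): φ is false.
  t (successors {u, v, w, y}): φ is false.
For instance, at y:
  At y: \Diamond q is false, (\Box p \to r) \land \Box p is false, so \Diamond q \lor ((\Box p \to r) \land \Box p) is false.
    At y: \Diamond q requires q at some successor in {u, y, t}.
      At u: q is false.
      At y: q is false.
      At t: q is false.
    So \Diamond q is false at y.
    At y: \Box p \to r is true, \Box p is false, so (\Box p \to r) \land \Box p is false.
      At y: \Box p is false, r is true, so \Box p \to r is true.
      At y: \Box p requires p at every successor {u, y, t}.
        p fails at u, so \Box p is false at y.

No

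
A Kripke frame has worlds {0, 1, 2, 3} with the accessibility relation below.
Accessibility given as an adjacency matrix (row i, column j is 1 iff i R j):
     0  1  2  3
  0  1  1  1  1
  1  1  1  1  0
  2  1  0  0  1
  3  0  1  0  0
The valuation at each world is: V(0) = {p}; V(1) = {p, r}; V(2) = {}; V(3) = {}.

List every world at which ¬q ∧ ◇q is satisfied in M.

none

Recall that ◇ψ holds at a world iff ψ holds at some accessible world.
Let φ = ¬q ∧ ◇q. Evaluate φ at each world:
  0 (successors {0, 1, 2, 3}): φ is false.
  1 (successors {0, 1, 2}): φ is false.
  2 (successors {0, 3}): φ is false.
  3 (successors {1}): φ is false.
For instance, at 1:
  At 1: ¬q is true, ◇q is false, so ¬q ∧ ◇q is false.
    At 1: ◇q requires q at some successor in {0, 1, 2}.
      At 0: q is false.
      At 1: q is false.
      At 2: q is false.
    So ◇q is false at 1.
Satisfying worlds: none.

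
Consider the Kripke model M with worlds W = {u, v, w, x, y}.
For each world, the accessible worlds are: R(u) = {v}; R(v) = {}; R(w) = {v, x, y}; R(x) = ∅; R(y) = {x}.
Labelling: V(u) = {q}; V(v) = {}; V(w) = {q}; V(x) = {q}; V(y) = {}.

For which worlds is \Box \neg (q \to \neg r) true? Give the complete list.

v, x

Let φ = \Box \neg (q \to \neg r). Evaluate φ at each world:
  u (successors {v}): φ is false.
  v (successors ∅): φ is true.
  w (successors {v, x, y}): φ is false.
  x (successors ∅): φ is true.
  y (successors {x}): φ is false.
For instance, at w:
  At w: \Box \neg (q \to \neg r) requires \neg (q \to \neg r) at every successor {v, x, y}.
    \neg (q \to \neg r) fails at v, so \Box \neg (q \to \neg r) is false at w.
Satisfying worlds: {v, x}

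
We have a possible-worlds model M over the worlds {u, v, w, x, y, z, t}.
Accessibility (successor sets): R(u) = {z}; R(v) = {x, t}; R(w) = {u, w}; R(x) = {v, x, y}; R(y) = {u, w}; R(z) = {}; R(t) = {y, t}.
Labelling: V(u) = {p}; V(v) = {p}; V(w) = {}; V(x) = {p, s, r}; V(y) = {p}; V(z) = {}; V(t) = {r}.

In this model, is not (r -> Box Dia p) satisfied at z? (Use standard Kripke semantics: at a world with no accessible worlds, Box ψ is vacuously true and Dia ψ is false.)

At z: r -> Box Dia p is true, so not (r -> Box Dia p) is false.
  At z: r is false, Box Dia p is true, so r -> Box Dia p is true.
    At z: no accessible worlds, so Box Dia p holds vacuously.

No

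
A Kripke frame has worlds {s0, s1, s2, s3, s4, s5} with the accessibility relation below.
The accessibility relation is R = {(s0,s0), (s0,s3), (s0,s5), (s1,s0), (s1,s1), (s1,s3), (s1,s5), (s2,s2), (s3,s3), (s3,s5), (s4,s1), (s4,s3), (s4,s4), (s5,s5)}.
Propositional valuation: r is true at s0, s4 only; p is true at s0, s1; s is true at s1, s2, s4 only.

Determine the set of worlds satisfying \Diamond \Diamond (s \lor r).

s0, s1, s2, s4

Recall that \Diamond ψ holds at a world iff ψ holds at some accessible world.
Let φ = \Diamond \Diamond (s \lor r). Evaluate φ at each world:
  s0 (successors {s0, s3, s5}): φ is true.
  s1 (successors {s0, s1, s3, s5}): φ is true.
  s2 (successors {s2}): φ is true.
  s3 (successors {s3, s5}): φ is false.
  s4 (successors {s1, s3, s4}): φ is true.
  s5 (successors {s5}): φ is false.
For instance, at s5:
  At s5: \Diamond \Diamond (s \lor r) requires \Diamond (s \lor r) at some successor in {s5}.
    At s5: \Diamond (s \lor r) is false.
  So \Diamond \Diamond (s \lor r) is false at s5.
Satisfying worlds: {s0, s1, s2, s4}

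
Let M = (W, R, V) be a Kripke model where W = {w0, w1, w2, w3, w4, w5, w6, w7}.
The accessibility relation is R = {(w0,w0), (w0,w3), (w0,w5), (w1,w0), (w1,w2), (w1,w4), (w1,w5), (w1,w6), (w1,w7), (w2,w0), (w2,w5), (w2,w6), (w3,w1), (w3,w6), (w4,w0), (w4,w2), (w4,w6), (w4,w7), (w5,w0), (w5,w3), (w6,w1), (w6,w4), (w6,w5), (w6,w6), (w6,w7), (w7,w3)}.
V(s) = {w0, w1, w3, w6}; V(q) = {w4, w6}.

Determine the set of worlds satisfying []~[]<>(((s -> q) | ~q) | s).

Let φ = []~[]<>(((s -> q) | ~q) | s). Evaluate φ at each world:
  w0 (successors {w0, w3, w5}): φ is false.
  w1 (successors {w0, w2, w4, w5, w6, w7}): φ is false.
  w2 (successors {w0, w5, w6}): φ is false.
  w3 (successors {w1, w6}): φ is false.
  w4 (successors {w0, w2, w6, w7}): φ is false.
  w5 (successors {w0, w3}): φ is false.
  w6 (successors {w1, w4, w5, w6, w7}): φ is false.
  w7 (successors {w3}): φ is false.
For instance, at w4:
  At w4: []~[]<>(((s -> q) | ~q) | s) requires ~[]<>(((s -> q) | ~q) | s) at every successor {w0, w2, w6, w7}.
    ~[]<>(((s -> q) | ~q) | s) fails at w0, so []~[]<>(((s -> q) | ~q) | s) is false at w4.
      At w0: []<>(((s -> q) | ~q) | s) is true, so ~[]<>(((s -> q) | ~q) | s) is false.
Satisfying worlds: none.

none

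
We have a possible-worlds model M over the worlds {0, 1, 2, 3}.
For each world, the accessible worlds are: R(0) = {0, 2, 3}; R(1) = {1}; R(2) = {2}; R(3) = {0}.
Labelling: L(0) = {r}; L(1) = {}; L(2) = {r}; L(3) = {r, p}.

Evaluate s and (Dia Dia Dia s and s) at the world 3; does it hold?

No

At 3: s is false, Dia Dia Dia s and s is false, so s and (Dia Dia Dia s and s) is false.
  At 3: Dia Dia Dia s is false, s is false, so Dia Dia Dia s and s is false.
    At 3: Dia Dia Dia s requires Dia Dia s at some successor in {0}.
      At 0: Dia Dia s is false.
    So Dia Dia Dia s is false at 3.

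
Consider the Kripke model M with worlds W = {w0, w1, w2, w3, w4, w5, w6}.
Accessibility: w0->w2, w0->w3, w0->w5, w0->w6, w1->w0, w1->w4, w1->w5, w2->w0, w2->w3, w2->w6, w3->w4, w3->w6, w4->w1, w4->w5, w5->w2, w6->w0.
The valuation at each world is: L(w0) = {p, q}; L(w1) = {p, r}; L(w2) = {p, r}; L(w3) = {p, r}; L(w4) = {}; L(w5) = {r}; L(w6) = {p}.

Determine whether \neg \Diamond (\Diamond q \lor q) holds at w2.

No

Recall that \Diamond ψ holds at a world iff ψ holds at some accessible world.
At w2: \Diamond (\Diamond q \lor q) is true, so \neg \Diamond (\Diamond q \lor q) is false.
  At w2: \Diamond (\Diamond q \lor q) requires \Diamond q \lor q at some successor in {w0, w3, w6}.
    \Diamond q \lor q holds at w0, so \Diamond (\Diamond q \lor q) is true at w2.
      At w0: \Diamond q is false, q is true, so \Diamond q \lor q is true.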